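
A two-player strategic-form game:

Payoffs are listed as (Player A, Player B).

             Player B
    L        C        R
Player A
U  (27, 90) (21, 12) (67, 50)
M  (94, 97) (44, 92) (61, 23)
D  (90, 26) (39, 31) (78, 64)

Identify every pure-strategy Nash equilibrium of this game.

The pure Nash equilibria are (M, L) and (D, R).

For each player, find the best response to each opponent profile; mutual best responses are the pure NE.
Player A against L: payoffs 27, 94, 90 → best response M.
Player A against C: payoffs 21, 44, 39 → best response M.
Player A against R: payoffs 67, 61, 78 → best response D.
Player B against U: payoffs 90, 12, 50 → best response L.
Player B against M: payoffs 97, 92, 23 → best response L.
Player B against D: payoffs 26, 31, 64 → best response R.
Mutual best responses: (M, L); (D, R).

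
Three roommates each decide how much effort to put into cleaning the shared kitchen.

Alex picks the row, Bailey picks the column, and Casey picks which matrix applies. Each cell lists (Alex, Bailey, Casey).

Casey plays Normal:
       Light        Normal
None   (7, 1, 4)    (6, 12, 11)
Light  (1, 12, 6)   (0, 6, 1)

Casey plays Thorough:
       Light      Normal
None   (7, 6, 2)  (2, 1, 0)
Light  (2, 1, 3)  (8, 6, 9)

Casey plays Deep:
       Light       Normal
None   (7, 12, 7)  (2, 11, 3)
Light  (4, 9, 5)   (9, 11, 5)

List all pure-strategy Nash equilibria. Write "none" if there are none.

Pure-strategy Nash equilibria: (None, Light, Deep), (None, Normal, Normal), (Light, Normal, Thorough)

Alex against (Light, Normal): payoffs 7, 1 → best response None.
Alex against (Light, Thorough): payoffs 7, 2 → best response None.
Alex against (Light, Deep): payoffs 7, 4 → best response None.
Alex against (Normal, Normal): payoffs 6, 0 → best response None.
Alex against (Normal, Thorough): payoffs 2, 8 → best response Light.
Alex against (Normal, Deep): payoffs 2, 9 → best response Light.
Bailey against (None, Normal): payoffs 1, 12 → best response Normal.
Bailey against (None, Thorough): payoffs 6, 1 → best response Light.
Bailey against (None, Deep): payoffs 12, 11 → best response Light.
Bailey against (Light, Normal): payoffs 12, 6 → best response Light.
Bailey against (Light, Thorough): payoffs 1, 6 → best response Normal.
Bailey against (Light, Deep): payoffs 9, 11 → best response Normal.
Casey against (None, Light): payoffs 4, 2, 7 → best response Deep.
Casey against (None, Normal): payoffs 11, 0, 3 → best response Normal.
Casey against (Light, Light): payoffs 6, 3, 5 → best response Normal.
Casey against (Light, Normal): payoffs 1, 9, 5 → best response Thorough.
Mutual best responses: (None, Light, Deep); (None, Normal, Normal); (Light, Normal, Thorough).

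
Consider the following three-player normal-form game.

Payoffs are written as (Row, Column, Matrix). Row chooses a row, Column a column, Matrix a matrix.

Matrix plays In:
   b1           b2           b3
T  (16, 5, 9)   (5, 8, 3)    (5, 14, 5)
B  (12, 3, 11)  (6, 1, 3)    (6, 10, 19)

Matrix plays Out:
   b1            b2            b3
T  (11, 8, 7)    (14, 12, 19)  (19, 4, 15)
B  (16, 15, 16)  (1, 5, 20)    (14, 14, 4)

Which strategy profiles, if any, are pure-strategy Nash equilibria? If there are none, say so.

(T, b1, In): Column can switch to b2 (5 → 8). Not NE.
(T, b1, Out): Row can switch to B (11 → 16). Not NE.
(T, b2, In): Row can switch to B (5 → 6). Not NE.
(T, b2, Out): Row gets 14, best alternative 1; Column gets 12, best alternative 8; Matrix gets 19, best alternative 3. No profitable deviation — NE.
(T, b3, In): Row can switch to B (5 → 6). Not NE.
(T, b3, Out): Column can switch to b1 (4 → 8). Not NE.
(B, b1, In): Row can switch to T (12 → 16). Not NE.
(B, b1, Out): Row gets 16, best alternative 11; Column gets 15, best alternative 14; Matrix gets 16, best alternative 11. No profitable deviation — NE.
(B, b2, In): Column can switch to b1 (1 → 3). Not NE.
(B, b2, Out): Row can switch to T (1 → 14). Not NE.
(B, b3, In): Row gets 6, best alternative 5; Column gets 10, best alternative 3; Matrix gets 19, best alternative 4. No profitable deviation — NE.
(The remaining 1 profile has a profitable deviation by the same check.)

Pure-strategy Nash equilibria: (T, b2, Out) and (B, b1, Out) and (B, b3, In)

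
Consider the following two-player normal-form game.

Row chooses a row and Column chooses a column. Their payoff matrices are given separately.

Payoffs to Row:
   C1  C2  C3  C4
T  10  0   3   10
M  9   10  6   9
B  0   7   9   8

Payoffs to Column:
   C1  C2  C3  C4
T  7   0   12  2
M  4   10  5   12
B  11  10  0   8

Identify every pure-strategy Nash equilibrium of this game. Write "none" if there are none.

(T, C1): Column can switch to C3 (7 → 12). Not NE.
(T, C2): Row can switch to M (0 → 10). Not NE.
(T, C3): Row can switch to M (3 → 6). Not NE.
(T, C4): Column can switch to C1 (2 → 7). Not NE.
(M, C1): Row can switch to T (9 → 10). Not NE.
(M, C2): Column can switch to C4 (10 → 12). Not NE.
(M, C3): Row can switch to B (6 → 9). Not NE.
(M, C4): Row can switch to T (9 → 10). Not NE.
(B, C1): Row can switch to T (0 → 10). Not NE.
(B, C2): Row can switch to M (7 → 10). Not NE.
(The remaining 2 profiles each have a profitable deviation by the same check.)

none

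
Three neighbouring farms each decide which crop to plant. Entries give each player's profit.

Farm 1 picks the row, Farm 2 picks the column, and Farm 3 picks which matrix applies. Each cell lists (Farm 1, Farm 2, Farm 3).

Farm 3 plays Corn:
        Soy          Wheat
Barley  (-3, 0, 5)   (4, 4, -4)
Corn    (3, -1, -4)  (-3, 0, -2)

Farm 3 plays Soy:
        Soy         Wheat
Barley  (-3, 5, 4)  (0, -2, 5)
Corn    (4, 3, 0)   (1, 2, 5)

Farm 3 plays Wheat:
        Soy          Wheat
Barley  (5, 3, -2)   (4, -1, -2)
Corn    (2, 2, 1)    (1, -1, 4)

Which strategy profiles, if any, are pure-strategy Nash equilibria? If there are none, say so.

Farm 1 against (Soy, Corn): payoffs -3, 3 → best response Corn.
Farm 1 against (Soy, Soy): payoffs -3, 4 → best response Corn.
Farm 1 against (Soy, Wheat): payoffs 5, 2 → best response Barley.
Farm 1 against (Wheat, Corn): payoffs 4, -3 → best response Barley.
Farm 1 against (Wheat, Soy): payoffs 0, 1 → best response Corn.
Farm 1 against (Wheat, Wheat): payoffs 4, 1 → best response Barley.
Farm 2 against (Barley, Corn): payoffs 0, 4 → best response Wheat.
Farm 2 against (Barley, Soy): payoffs 5, -2 → best response Soy.
Farm 2 against (Barley, Wheat): payoffs 3, -1 → best response Soy.
Farm 2 against (Corn, Corn): payoffs -1, 0 → best response Wheat.
Farm 2 against (Corn, Soy): payoffs 3, 2 → best response Soy.
Farm 2 against (Corn, Wheat): payoffs 2, -1 → best response Soy.
Farm 3 against (Barley, Soy): payoffs 5, 4, -2 → best response Corn.
Farm 3 against (Barley, Wheat): payoffs -4, 5, -2 → best response Soy.
Farm 3 against (Corn, Soy): payoffs -4, 0, 1 → best response Wheat.
Farm 3 against (Corn, Wheat): payoffs -2, 5, 4 → best response Soy.
No profile is a mutual best response for all players.

There is no pure-strategy Nash equilibrium.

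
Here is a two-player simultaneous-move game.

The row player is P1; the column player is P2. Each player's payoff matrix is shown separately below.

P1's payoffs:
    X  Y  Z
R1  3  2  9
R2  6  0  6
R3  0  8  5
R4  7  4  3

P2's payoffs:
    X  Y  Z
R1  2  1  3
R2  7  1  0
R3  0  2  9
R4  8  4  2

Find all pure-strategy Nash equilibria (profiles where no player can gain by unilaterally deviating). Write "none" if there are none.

Pure-strategy Nash equilibria: (R1, Z); (R4, X)

Check each profile: it is a Nash equilibrium iff no player can strictly gain by switching unilaterally.
(R1, X): P1 can switch to R2 (3 → 6). Not NE.
(R1, Y): P1 can switch to R3 (2 → 8). Not NE.
(R1, Z): P1 gets 9, best alternative 6; P2 gets 3, best alternative 2. No profitable deviation — NE.
(R2, X): P1 can switch to R4 (6 → 7). Not NE.
(R2, Y): P1 can switch to R1 (0 → 2). Not NE.
(R2, Z): P1 can switch to R1 (6 → 9). Not NE.
(R3, X): P1 can switch to R1 (0 → 3). Not NE.
(R3, Y): P2 can switch to Z (2 → 9). Not NE.
(R3, Z): P1 can switch to R1 (5 → 9). Not NE.
(R4, X): P1 gets 7, best alternative 6; P2 gets 8, best alternative 4. No profitable deviation — NE.
(R4, Y): P1 can switch to R3 (4 → 8). Not NE.
(R4, Z): P1 can switch to R1 (3 → 9). Not NE.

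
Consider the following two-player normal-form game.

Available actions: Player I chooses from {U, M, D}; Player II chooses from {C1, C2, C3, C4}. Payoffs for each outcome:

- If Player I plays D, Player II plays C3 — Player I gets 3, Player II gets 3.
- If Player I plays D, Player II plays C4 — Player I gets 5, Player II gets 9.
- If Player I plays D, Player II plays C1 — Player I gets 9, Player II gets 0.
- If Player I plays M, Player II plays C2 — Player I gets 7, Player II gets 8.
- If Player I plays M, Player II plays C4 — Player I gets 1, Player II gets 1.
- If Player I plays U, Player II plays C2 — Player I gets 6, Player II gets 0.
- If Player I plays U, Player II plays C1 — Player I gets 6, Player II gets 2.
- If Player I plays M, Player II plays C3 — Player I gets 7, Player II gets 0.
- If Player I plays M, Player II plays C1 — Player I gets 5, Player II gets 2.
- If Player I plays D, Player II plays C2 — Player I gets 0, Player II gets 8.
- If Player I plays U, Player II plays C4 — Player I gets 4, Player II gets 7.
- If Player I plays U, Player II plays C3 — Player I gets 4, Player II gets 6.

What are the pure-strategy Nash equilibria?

(M, C2); (D, C4)

(U, C1): Player I can switch to D (6 → 9). Not NE.
(U, C2): Player I can switch to M (6 → 7). Not NE.
(U, C3): Player I can switch to M (4 → 7). Not NE.
(U, C4): Player I can switch to D (4 → 5). Not NE.
(M, C1): Player I can switch to U (5 → 6). Not NE.
(M, C2): Player I gets 7, best alternative 6; Player II gets 8, best alternative 2. No profitable deviation — NE.
(M, C3): Player II can switch to C1 (0 → 2). Not NE.
(D, C4): Player I gets 5, best alternative 4; Player II gets 9, best alternative 8. No profitable deviation — NE.
(The remaining 4 profiles each have a profitable deviation by the same check.)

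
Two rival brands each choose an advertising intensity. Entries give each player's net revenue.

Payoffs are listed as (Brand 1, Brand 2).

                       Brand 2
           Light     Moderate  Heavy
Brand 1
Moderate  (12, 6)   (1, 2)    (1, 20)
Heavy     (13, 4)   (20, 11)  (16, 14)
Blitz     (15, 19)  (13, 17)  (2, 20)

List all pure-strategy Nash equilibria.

(Moderate, Light): Brand 1 can switch to Heavy (12 → 13). Not NE.
(Moderate, Moderate): Brand 1 can switch to Heavy (1 → 20). Not NE.
(Moderate, Heavy): Brand 1 can switch to Heavy (1 → 16). Not NE.
(Heavy, Light): Brand 1 can switch to Blitz (13 → 15). Not NE.
(Heavy, Moderate): Brand 2 can switch to Heavy (11 → 14). Not NE.
(Heavy, Heavy): Brand 1 gets 16, best alternative 2; Brand 2 gets 14, best alternative 11. No profitable deviation — NE.
(Blitz, Light): Brand 2 can switch to Heavy (19 → 20). Not NE.
(Blitz, Moderate): Brand 1 can switch to Heavy (13 → 20). Not NE.
(Blitz, Heavy): Brand 1 can switch to Heavy (2 → 16). Not NE.

(Heavy, Heavy)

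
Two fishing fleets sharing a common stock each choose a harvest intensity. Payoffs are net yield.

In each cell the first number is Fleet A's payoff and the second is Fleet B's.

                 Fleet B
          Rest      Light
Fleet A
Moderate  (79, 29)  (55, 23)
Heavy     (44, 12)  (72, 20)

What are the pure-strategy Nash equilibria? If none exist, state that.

Fleet A against Rest: payoffs 79, 44 → best response Moderate.
Fleet A against Light: payoffs 55, 72 → best response Heavy.
Fleet B against Moderate: payoffs 29, 23 → best response Rest.
Fleet B against Heavy: payoffs 12, 20 → best response Light.
Mutual best responses: (Moderate, Rest); (Heavy, Light).

(Moderate, Rest) and (Heavy, Light)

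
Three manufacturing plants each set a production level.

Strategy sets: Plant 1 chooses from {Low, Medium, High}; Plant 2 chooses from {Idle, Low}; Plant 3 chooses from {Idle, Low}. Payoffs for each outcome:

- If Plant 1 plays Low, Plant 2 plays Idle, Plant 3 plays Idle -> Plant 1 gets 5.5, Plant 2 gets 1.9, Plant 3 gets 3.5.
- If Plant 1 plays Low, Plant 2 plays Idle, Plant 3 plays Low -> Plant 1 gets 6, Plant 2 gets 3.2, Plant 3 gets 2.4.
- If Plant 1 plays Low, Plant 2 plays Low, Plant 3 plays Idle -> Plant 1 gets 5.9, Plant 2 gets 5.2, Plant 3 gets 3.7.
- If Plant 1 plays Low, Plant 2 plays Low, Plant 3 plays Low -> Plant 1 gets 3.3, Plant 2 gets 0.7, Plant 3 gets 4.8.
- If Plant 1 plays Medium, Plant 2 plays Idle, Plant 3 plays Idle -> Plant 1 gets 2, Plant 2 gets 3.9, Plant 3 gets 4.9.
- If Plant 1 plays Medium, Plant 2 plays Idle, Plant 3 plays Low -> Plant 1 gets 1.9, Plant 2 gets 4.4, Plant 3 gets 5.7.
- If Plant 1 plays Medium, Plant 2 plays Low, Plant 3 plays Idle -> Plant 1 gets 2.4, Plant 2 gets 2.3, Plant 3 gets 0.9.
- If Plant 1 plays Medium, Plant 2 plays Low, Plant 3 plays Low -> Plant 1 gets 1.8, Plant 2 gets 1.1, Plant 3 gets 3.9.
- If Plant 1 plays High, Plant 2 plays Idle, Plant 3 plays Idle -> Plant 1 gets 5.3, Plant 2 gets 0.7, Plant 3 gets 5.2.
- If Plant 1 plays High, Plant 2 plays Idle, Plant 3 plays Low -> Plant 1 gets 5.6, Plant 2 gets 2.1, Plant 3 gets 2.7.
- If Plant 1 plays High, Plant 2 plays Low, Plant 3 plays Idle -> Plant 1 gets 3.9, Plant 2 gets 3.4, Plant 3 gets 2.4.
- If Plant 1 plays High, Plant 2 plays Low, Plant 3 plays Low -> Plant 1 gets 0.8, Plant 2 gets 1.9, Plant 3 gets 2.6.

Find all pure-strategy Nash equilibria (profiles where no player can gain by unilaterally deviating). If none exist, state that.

No pure-strategy Nash equilibrium.

Plant 1 against (Idle, Idle): payoffs 5.5, 2, 5.3 → best response Low.
Plant 1 against (Idle, Low): payoffs 6, 1.9, 5.6 → best response Low.
Plant 1 against (Low, Idle): payoffs 5.9, 2.4, 3.9 → best response Low.
Plant 1 against (Low, Low): payoffs 3.3, 1.8, 0.8 → best response Low.
Plant 2 against (Low, Idle): payoffs 1.9, 5.2 → best response Low.
Plant 2 against (Low, Low): payoffs 3.2, 0.7 → best response Idle.
Plant 2 against (Medium, Idle): payoffs 3.9, 2.3 → best response Idle.
Plant 2 against (Medium, Low): payoffs 4.4, 1.1 → best response Idle.
Plant 2 against (High, Idle): payoffs 0.7, 3.4 → best response Low.
Plant 2 against (High, Low): payoffs 2.1, 1.9 → best response Idle.
Plant 3 against (Low, Idle): payoffs 3.5, 2.4 → best response Idle.
Plant 3 against (Low, Low): payoffs 3.7, 4.8 → best response Low.
Plant 3 against (Medium, Idle): payoffs 4.9, 5.7 → best response Low.
Plant 3 against (Medium, Low): payoffs 0.9, 3.9 → best response Low.
Plant 3 against (High, Idle): payoffs 5.2, 2.7 → best response Idle.
Plant 3 against (High, Low): payoffs 2.4, 2.6 → best response Low.
No profile is a mutual best response for all players.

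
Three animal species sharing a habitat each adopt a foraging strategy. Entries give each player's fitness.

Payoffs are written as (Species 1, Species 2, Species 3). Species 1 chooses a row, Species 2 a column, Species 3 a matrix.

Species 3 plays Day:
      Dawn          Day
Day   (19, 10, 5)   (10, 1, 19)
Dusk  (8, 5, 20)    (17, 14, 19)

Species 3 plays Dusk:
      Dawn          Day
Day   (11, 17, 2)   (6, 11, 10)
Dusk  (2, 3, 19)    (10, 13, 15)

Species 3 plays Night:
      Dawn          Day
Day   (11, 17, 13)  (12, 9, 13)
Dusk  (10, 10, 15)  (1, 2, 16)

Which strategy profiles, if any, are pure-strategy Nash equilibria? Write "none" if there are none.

Species 1 against (Dawn, Day): payoffs 19, 8 → best response Day.
Species 1 against (Dawn, Dusk): payoffs 11, 2 → best response Day.
Species 1 against (Dawn, Night): payoffs 11, 10 → best response Day.
Species 1 against (Day, Day): payoffs 10, 17 → best response Dusk.
Species 1 against (Day, Dusk): payoffs 6, 10 → best response Dusk.
Species 1 against (Day, Night): payoffs 12, 1 → best response Day.
Species 2 against (Day, Day): payoffs 10, 1 → best response Dawn.
Species 2 against (Day, Dusk): payoffs 17, 11 → best response Dawn.
Species 2 against (Day, Night): payoffs 17, 9 → best response Dawn.
Species 2 against (Dusk, Day): payoffs 5, 14 → best response Day.
Species 2 against (Dusk, Dusk): payoffs 3, 13 → best response Day.
Species 2 against (Dusk, Night): payoffs 10, 2 → best response Dawn.
Species 3 against (Day, Dawn): payoffs 5, 2, 13 → best response Night.
Species 3 against (Day, Day): payoffs 19, 10, 13 → best response Day.
Species 3 against (Dusk, Dawn): payoffs 20, 19, 15 → best response Day.
Species 3 against (Dusk, Day): payoffs 19, 15, 16 → best response Day.
Mutual best responses: (Day, Dawn, Night); (Dusk, Day, Day).

The pure Nash equilibria are (Day, Dawn, Night), (Dusk, Day, Day).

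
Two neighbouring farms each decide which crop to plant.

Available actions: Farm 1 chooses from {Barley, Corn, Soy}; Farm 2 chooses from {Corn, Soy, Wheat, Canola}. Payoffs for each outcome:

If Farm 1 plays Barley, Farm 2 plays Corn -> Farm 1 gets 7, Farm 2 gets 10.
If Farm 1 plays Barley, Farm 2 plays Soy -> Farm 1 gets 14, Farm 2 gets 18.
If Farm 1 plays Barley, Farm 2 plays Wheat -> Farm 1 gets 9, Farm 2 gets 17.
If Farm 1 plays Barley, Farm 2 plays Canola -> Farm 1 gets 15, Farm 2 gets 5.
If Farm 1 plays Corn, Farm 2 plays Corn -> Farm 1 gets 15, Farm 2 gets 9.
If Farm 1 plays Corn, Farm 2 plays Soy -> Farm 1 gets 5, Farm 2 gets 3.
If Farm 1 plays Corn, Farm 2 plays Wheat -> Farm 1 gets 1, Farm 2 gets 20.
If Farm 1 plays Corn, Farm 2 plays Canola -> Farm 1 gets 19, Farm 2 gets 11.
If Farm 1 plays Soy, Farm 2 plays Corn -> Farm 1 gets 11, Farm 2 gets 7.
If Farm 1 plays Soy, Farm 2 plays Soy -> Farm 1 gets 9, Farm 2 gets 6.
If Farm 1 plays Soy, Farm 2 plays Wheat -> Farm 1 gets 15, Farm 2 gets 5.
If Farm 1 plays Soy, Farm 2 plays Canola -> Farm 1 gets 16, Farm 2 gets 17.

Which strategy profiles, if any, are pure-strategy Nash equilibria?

Farm 1 against Corn: payoffs 7, 15, 11 → best response Corn.
Farm 1 against Soy: payoffs 14, 5, 9 → best response Barley.
Farm 1 against Wheat: payoffs 9, 1, 15 → best response Soy.
Farm 1 against Canola: payoffs 15, 19, 16 → best response Corn.
Farm 2 against Barley: payoffs 10, 18, 17, 5 → best response Soy.
Farm 2 against Corn: payoffs 9, 3, 20, 11 → best response Wheat.
Farm 2 against Soy: payoffs 7, 6, 5, 17 → best response Canola.
Mutual best responses: (Barley, Soy).

The unique pure-strategy Nash equilibrium is (Barley, Soy).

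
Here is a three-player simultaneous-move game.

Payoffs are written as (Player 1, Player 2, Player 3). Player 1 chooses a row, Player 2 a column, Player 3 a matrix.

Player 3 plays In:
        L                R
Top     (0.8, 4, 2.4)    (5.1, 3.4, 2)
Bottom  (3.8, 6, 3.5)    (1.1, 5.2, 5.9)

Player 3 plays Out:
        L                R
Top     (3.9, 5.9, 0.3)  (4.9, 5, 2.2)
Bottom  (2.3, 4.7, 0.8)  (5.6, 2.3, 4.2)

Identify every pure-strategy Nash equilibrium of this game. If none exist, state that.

Pure NE: (Bottom, L, In)

Check each profile: it is a Nash equilibrium iff no player can strictly gain by switching unilaterally.
(Top, L, In): Player 1 can switch to Bottom (0.8 → 3.8). Not NE.
(Top, L, Out): Player 3 can switch to In (0.3 → 2.4). Not NE.
(Top, R, In): Player 2 can switch to L (3.4 → 4). Not NE.
(Top, R, Out): Player 1 can switch to Bottom (4.9 → 5.6). Not NE.
(Bottom, L, In): Player 1 gets 3.8, best alternative 0.8; Player 2 gets 6, best alternative 5.2; Player 3 gets 3.5, best alternative 0.8. No profitable deviation — NE.
(Bottom, L, Out): Player 1 can switch to Top (2.3 → 3.9). Not NE.
(Bottom, R, In): Player 1 can switch to Top (1.1 → 5.1). Not NE.
(Bottom, R, Out): Player 2 can switch to L (2.3 → 4.7). Not NE.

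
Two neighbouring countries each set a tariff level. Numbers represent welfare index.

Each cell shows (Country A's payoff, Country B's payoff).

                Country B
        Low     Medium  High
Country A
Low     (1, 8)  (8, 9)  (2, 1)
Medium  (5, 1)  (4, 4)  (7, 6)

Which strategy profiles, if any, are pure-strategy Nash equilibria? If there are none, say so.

(Low, Low): Country A can switch to Medium (1 → 5). Not NE.
(Low, Medium): Country A gets 8, best alternative 4; Country B gets 9, best alternative 8. No profitable deviation — NE.
(Low, High): Country A can switch to Medium (2 → 7). Not NE.
(Medium, Low): Country B can switch to Medium (1 → 4). Not NE.
(Medium, Medium): Country A can switch to Low (4 → 8). Not NE.
(Medium, High): Country A gets 7, best alternative 2; Country B gets 6, best alternative 4. No profitable deviation — NE.

Pure-strategy Nash equilibria: (Low, Medium) and (Medium, High)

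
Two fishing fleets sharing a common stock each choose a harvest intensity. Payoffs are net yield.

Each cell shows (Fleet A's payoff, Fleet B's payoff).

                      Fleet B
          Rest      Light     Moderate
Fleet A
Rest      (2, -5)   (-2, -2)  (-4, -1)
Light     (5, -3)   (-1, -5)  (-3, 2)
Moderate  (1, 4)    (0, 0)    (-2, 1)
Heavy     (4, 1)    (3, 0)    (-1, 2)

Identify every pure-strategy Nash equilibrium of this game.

Check each profile: it is a Nash equilibrium iff no player can strictly gain by switching unilaterally.
(Rest, Rest): Fleet A can switch to Light (2 → 5). Not NE.
(Rest, Light): Fleet A can switch to Light (-2 → -1). Not NE.
(Rest, Moderate): Fleet A can switch to Light (-4 → -3). Not NE.
(Light, Rest): Fleet B can switch to Moderate (-3 → 2). Not NE.
(Light, Light): Fleet A can switch to Moderate (-1 → 0). Not NE.
(Light, Moderate): Fleet A can switch to Moderate (-3 → -2). Not NE.
(Moderate, Rest): Fleet A can switch to Rest (1 → 2). Not NE.
(Moderate, Light): Fleet A can switch to Heavy (0 → 3). Not NE.
(Moderate, Moderate): Fleet A can switch to Heavy (-2 → -1). Not NE.
(Heavy, Rest): Fleet A can switch to Light (4 → 5). Not NE.
(Heavy, Light): Fleet B can switch to Rest (0 → 1). Not NE.
(Heavy, Moderate): Fleet A gets -1, best alternative -2; Fleet B gets 2, best alternative 1. No profitable deviation — NE.

(Heavy, Moderate)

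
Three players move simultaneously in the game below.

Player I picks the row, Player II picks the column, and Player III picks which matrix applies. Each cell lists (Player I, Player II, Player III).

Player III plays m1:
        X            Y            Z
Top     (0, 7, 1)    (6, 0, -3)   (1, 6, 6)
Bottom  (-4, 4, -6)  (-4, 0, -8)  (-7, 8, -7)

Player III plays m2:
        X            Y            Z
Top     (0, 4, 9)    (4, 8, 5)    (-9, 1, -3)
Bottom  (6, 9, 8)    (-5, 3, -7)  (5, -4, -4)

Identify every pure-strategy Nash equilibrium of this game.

Pure-strategy Nash equilibria: (Top, Y, m2); (Bottom, X, m2)

(Top, X, m1): Player III can switch to m2 (1 → 9). Not NE.
(Top, X, m2): Player I can switch to Bottom (0 → 6). Not NE.
(Top, Y, m1): Player II can switch to X (0 → 7). Not NE.
(Top, Y, m2): Player I gets 4, best alternative -5; Player II gets 8, best alternative 4; Player III gets 5, best alternative -3. No profitable deviation — NE.
(Top, Z, m1): Player II can switch to X (6 → 7). Not NE.
(Top, Z, m2): Player I can switch to Bottom (-9 → 5). Not NE.
(Bottom, X, m1): Player I can switch to Top (-4 → 0). Not NE.
(Bottom, X, m2): Player I gets 6, best alternative 0; Player II gets 9, best alternative 3; Player III gets 8, best alternative -6. No profitable deviation — NE.
(Bottom, Y, m1): Player I can switch to Top (-4 → 6). Not NE.
(Bottom, Y, m2): Player I can switch to Top (-5 → 4). Not NE.
(The remaining 2 profiles each have a profitable deviation by the same check.)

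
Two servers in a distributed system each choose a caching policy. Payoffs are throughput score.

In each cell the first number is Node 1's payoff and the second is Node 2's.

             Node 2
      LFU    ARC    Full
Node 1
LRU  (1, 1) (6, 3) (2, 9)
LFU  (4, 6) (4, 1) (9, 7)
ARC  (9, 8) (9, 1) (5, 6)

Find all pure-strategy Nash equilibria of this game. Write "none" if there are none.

Check each profile: it is a Nash equilibrium iff no player can strictly gain by switching unilaterally.
(LRU, LFU): Node 1 can switch to LFU (1 → 4). Not NE.
(LRU, ARC): Node 1 can switch to ARC (6 → 9). Not NE.
(LRU, Full): Node 1 can switch to LFU (2 → 9). Not NE.
(LFU, LFU): Node 1 can switch to ARC (4 → 9). Not NE.
(LFU, ARC): Node 1 can switch to LRU (4 → 6). Not NE.
(LFU, Full): Node 1 gets 9, best alternative 5; Node 2 gets 7, best alternative 6. No profitable deviation — NE.
(ARC, LFU): Node 1 gets 9, best alternative 4; Node 2 gets 8, best alternative 6. No profitable deviation — NE.
(ARC, ARC): Node 2 can switch to LFU (1 → 8). Not NE.
(ARC, Full): Node 1 can switch to LFU (5 → 9). Not NE.

The pure Nash equilibria are (LFU, Full) and (ARC, LFU).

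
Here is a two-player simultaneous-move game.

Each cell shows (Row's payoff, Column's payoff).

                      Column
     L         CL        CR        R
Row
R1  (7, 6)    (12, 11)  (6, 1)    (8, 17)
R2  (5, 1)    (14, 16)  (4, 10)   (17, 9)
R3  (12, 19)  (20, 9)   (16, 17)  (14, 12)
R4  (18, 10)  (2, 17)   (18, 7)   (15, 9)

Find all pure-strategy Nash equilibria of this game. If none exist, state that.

none

Row against L: payoffs 7, 5, 12, 18 → best response R4.
Row against CL: payoffs 12, 14, 20, 2 → best response R3.
Row against CR: payoffs 6, 4, 16, 18 → best response R4.
Row against R: payoffs 8, 17, 14, 15 → best response R2.
Column against R1: payoffs 6, 11, 1, 17 → best response R.
Column against R2: payoffs 1, 16, 10, 9 → best response CL.
Column against R3: payoffs 19, 9, 17, 12 → best response L.
Column against R4: payoffs 10, 17, 7, 9 → best response CL.
No profile is a mutual best response for all players.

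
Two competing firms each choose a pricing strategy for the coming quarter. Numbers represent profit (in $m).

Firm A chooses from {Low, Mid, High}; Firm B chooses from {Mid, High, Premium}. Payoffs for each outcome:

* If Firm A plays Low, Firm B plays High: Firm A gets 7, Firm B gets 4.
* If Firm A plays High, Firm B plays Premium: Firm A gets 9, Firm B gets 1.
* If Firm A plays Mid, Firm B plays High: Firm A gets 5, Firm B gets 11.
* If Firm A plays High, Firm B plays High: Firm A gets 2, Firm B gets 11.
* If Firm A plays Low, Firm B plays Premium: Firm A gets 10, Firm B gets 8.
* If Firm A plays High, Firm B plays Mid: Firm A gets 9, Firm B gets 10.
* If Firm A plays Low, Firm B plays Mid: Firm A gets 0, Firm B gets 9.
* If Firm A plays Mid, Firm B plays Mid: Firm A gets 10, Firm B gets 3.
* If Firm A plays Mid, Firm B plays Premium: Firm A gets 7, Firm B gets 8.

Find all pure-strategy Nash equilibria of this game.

For each player, find the best response to each opponent profile; mutual best responses are the pure NE.
Firm A against Mid: payoffs 0, 10, 9 → best response Mid.
Firm A against High: payoffs 7, 5, 2 → best response Low.
Firm A against Premium: payoffs 10, 7, 9 → best response Low.
Firm B against Low: payoffs 9, 4, 8 → best response Mid.
Firm B against Mid: payoffs 3, 11, 8 → best response High.
Firm B against High: payoffs 10, 11, 1 → best response High.
No profile is a mutual best response for all players.

There is no pure-strategy Nash equilibrium.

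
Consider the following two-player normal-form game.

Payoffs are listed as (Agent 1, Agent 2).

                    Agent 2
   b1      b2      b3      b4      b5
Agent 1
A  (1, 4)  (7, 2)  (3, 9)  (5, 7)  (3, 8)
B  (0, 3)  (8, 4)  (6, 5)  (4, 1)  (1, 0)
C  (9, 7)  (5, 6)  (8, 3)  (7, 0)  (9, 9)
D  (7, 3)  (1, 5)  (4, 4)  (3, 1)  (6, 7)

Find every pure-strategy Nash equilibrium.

Check each profile: it is a Nash equilibrium iff no player can strictly gain by switching unilaterally.
(A, b1): Agent 1 can switch to C (1 → 9). Not NE.
(A, b2): Agent 1 can switch to B (7 → 8). Not NE.
(A, b3): Agent 1 can switch to B (3 → 6). Not NE.
(A, b4): Agent 1 can switch to C (5 → 7). Not NE.
(A, b5): Agent 1 can switch to C (3 → 9). Not NE.
(B, b1): Agent 1 can switch to A (0 → 1). Not NE.
(B, b2): Agent 2 can switch to b3 (4 → 5). Not NE.
(B, b3): Agent 1 can switch to C (6 → 8). Not NE.
(B, b4): Agent 1 can switch to A (4 → 5). Not NE.
(B, b5): Agent 1 can switch to A (1 → 3). Not NE.
(C, b1): Agent 2 can switch to b5 (7 → 9). Not NE.
(C, b2): Agent 1 can switch to A (5 → 7). Not NE.
(C, b5): Agent 1 gets 9, best alternative 6; Agent 2 gets 9, best alternative 7. No profitable deviation — NE.
(The remaining 7 profiles each have a profitable deviation by the same check.)

(C, b5)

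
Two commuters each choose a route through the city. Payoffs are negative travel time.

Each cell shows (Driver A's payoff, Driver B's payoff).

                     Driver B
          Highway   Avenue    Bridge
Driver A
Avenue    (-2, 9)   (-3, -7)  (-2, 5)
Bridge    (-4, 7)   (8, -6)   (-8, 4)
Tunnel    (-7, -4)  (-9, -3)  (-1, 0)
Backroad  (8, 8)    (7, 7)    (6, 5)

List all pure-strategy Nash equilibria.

Mark each player's best response to every combination of opponents' strategies; a profile where every player is best-responding is a pure Nash equilibrium.
Driver A against Highway: payoffs -2, -4, -7, 8 → best response Backroad.
Driver A against Avenue: payoffs -3, 8, -9, 7 → best response Bridge.
Driver A against Bridge: payoffs -2, -8, -1, 6 → best response Backroad.
Driver B against Avenue: payoffs 9, -7, 5 → best response Highway.
Driver B against Bridge: payoffs 7, -6, 4 → best response Highway.
Driver B against Tunnel: payoffs -4, -3, 0 → best response Bridge.
Driver B against Backroad: payoffs 8, 7, 5 → best response Highway.
Mutual best responses: (Backroad, Highway).

Pure NE: (Backroad, Highway)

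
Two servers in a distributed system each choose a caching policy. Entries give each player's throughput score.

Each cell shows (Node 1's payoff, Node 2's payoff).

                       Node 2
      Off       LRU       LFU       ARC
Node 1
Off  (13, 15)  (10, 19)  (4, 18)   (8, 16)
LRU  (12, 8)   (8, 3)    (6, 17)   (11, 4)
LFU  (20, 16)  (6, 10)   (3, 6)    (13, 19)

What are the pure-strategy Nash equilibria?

Node 1 against Off: payoffs 13, 12, 20 → best response LFU.
Node 1 against LRU: payoffs 10, 8, 6 → best response Off.
Node 1 against LFU: payoffs 4, 6, 3 → best response LRU.
Node 1 against ARC: payoffs 8, 11, 13 → best response LFU.
Node 2 against Off: payoffs 15, 19, 18, 16 → best response LRU.
Node 2 against LRU: payoffs 8, 3, 17, 4 → best response LFU.
Node 2 against LFU: payoffs 16, 10, 6, 19 → best response ARC.
Mutual best responses: (Off, LRU); (LRU, LFU); (LFU, ARC).

The pure Nash equilibria are (Off, LRU), (LRU, LFU), (LFU, ARC).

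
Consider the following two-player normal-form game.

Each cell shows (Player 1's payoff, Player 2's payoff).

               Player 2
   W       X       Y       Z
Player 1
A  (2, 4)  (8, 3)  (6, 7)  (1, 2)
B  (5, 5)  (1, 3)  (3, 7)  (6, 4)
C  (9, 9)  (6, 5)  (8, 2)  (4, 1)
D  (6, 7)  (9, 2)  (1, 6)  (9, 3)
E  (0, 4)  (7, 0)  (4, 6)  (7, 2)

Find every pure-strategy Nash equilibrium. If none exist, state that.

(A, W): Player 1 can switch to B (2 → 5). Not NE.
(A, X): Player 1 can switch to D (8 → 9). Not NE.
(A, Y): Player 1 can switch to C (6 → 8). Not NE.
(A, Z): Player 1 can switch to B (1 → 6). Not NE.
(B, W): Player 1 can switch to C (5 → 9). Not NE.
(B, X): Player 1 can switch to A (1 → 8). Not NE.
(B, Y): Player 1 can switch to A (3 → 6). Not NE.
(B, Z): Player 1 can switch to D (6 → 9). Not NE.
(C, W): Player 1 gets 9, best alternative 6; Player 2 gets 9, best alternative 5. No profitable deviation — NE.
(The remaining 11 profiles each have a profitable deviation by the same check.)

(C, W)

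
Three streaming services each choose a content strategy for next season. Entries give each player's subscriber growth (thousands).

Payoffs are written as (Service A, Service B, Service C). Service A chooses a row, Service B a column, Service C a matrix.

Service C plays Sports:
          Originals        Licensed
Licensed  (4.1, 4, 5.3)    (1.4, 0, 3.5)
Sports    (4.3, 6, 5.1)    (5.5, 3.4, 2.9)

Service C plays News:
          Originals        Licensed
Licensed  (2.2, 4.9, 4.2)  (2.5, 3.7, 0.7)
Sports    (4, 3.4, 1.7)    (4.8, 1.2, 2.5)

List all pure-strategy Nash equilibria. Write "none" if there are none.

Service A against (Originals, Sports): payoffs 4.1, 4.3 → best response Sports.
Service A against (Originals, News): payoffs 2.2, 4 → best response Sports.
Service A against (Licensed, Sports): payoffs 1.4, 5.5 → best response Sports.
Service A against (Licensed, News): payoffs 2.5, 4.8 → best response Sports.
Service B against (Licensed, Sports): payoffs 4, 0 → best response Originals.
Service B against (Licensed, News): payoffs 4.9, 3.7 → best response Originals.
Service B against (Sports, Sports): payoffs 6, 3.4 → best response Originals.
Service B against (Sports, News): payoffs 3.4, 1.2 → best response Originals.
Service C against (Licensed, Originals): payoffs 5.3, 4.2 → best response Sports.
Service C against (Licensed, Licensed): payoffs 3.5, 0.7 → best response Sports.
Service C against (Sports, Originals): payoffs 5.1, 1.7 → best response Sports.
Service C against (Sports, Licensed): payoffs 2.9, 2.5 → best response Sports.
Mutual best responses: (Sports, Originals, Sports).

The unique pure-strategy Nash equilibrium is (Sports, Originals, Sports).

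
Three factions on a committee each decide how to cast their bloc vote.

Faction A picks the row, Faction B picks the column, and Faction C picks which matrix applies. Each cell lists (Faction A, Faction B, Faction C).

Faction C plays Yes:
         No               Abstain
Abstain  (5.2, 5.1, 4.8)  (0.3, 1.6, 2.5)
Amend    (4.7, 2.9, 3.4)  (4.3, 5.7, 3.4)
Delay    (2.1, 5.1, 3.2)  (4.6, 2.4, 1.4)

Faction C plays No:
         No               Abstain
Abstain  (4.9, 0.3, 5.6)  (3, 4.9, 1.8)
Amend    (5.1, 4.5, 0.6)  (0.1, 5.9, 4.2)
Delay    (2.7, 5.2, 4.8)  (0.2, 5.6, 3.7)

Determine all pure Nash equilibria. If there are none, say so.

none

(Abstain, No, Yes): Faction C can switch to No (4.8 → 5.6). Not NE.
(Abstain, No, No): Faction A can switch to Amend (4.9 → 5.1). Not NE.
(Abstain, Abstain, Yes): Faction A can switch to Amend (0.3 → 4.3). Not NE.
(Abstain, Abstain, No): Faction C can switch to Yes (1.8 → 2.5). Not NE.
(Amend, No, Yes): Faction A can switch to Abstain (4.7 → 5.2). Not NE.
(Amend, No, No): Faction B can switch to Abstain (4.5 → 5.9). Not NE.
(The remaining 6 profiles each have a profitable deviation by the same check.)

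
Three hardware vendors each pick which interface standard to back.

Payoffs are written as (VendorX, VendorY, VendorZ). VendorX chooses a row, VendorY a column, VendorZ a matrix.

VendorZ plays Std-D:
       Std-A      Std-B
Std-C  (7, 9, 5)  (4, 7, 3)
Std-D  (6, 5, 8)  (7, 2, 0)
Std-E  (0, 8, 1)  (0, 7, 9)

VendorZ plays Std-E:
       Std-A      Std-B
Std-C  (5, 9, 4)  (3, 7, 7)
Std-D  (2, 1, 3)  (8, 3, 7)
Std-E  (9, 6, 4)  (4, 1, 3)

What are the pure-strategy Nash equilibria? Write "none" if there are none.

VendorX against (Std-A, Std-D): payoffs 7, 6, 0 → best response Std-C.
VendorX against (Std-A, Std-E): payoffs 5, 2, 9 → best response Std-E.
VendorX against (Std-B, Std-D): payoffs 4, 7, 0 → best response Std-D.
VendorX against (Std-B, Std-E): payoffs 3, 8, 4 → best response Std-D.
VendorY against (Std-C, Std-D): payoffs 9, 7 → best response Std-A.
VendorY against (Std-C, Std-E): payoffs 9, 7 → best response Std-A.
VendorY against (Std-D, Std-D): payoffs 5, 2 → best response Std-A.
VendorY against (Std-D, Std-E): payoffs 1, 3 → best response Std-B.
VendorY against (Std-E, Std-D): payoffs 8, 7 → best response Std-A.
VendorY against (Std-E, Std-E): payoffs 6, 1 → best response Std-A.
VendorZ against (Std-C, Std-A): payoffs 5, 4 → best response Std-D.
VendorZ against (Std-C, Std-B): payoffs 3, 7 → best response Std-E.
VendorZ against (Std-D, Std-A): payoffs 8, 3 → best response Std-D.
VendorZ against (Std-D, Std-B): payoffs 0, 7 → best response Std-E.
VendorZ against (Std-E, Std-A): payoffs 1, 4 → best response Std-E.
VendorZ against (Std-E, Std-B): payoffs 9, 3 → best response Std-D.
Mutual best responses: (Std-C, Std-A, Std-D); (Std-D, Std-B, Std-E); (Std-E, Std-A, Std-E).

The pure Nash equilibria are (Std-C, Std-A, Std-D), (Std-D, Std-B, Std-E), (Std-E, Std-A, Std-E).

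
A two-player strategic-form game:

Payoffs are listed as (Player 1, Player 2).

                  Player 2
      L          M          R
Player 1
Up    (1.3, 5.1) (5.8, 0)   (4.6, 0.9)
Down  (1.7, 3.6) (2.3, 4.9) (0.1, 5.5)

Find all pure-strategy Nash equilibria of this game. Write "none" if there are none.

Player 1 against L: payoffs 1.3, 1.7 → best response Down.
Player 1 against M: payoffs 5.8, 2.3 → best response Up.
Player 1 against R: payoffs 4.6, 0.1 → best response Up.
Player 2 against Up: payoffs 5.1, 0, 0.9 → best response L.
Player 2 against Down: payoffs 3.6, 4.9, 5.5 → best response R.
No profile is a mutual best response for all players.

This game has no pure Nash equilibrium.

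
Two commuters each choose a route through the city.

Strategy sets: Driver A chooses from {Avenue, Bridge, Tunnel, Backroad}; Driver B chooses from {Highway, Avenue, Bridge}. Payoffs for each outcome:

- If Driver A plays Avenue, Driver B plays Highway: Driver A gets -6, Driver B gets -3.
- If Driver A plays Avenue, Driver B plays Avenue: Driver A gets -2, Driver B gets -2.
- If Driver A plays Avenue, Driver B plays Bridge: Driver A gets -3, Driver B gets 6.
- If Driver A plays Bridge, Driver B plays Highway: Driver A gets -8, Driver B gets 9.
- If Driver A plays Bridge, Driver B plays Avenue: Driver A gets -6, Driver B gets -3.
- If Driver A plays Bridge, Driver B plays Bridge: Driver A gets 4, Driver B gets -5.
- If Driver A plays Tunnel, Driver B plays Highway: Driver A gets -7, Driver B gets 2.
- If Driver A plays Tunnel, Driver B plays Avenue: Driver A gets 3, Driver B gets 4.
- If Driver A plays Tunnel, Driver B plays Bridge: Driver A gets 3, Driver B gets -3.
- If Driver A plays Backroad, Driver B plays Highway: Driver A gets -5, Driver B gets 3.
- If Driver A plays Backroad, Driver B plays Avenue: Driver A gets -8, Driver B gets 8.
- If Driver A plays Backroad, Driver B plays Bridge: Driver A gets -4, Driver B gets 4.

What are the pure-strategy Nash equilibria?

(Tunnel, Avenue)

For each strategy profile, look for a profitable unilateral deviation.
(Avenue, Highway): Driver A can switch to Backroad (-6 → -5). Not NE.
(Avenue, Avenue): Driver A can switch to Tunnel (-2 → 3). Not NE.
(Avenue, Bridge): Driver A can switch to Bridge (-3 → 4). Not NE.
(Bridge, Highway): Driver A can switch to Avenue (-8 → -6). Not NE.
(Bridge, Avenue): Driver A can switch to Avenue (-6 → -2). Not NE.
(Bridge, Bridge): Driver B can switch to Highway (-5 → 9). Not NE.
(Tunnel, Highway): Driver A can switch to Avenue (-7 → -6). Not NE.
(Tunnel, Avenue): Driver A gets 3, best alternative -2; Driver B gets 4, best alternative 2. No profitable deviation — NE.
(Tunnel, Bridge): Driver A can switch to Bridge (3 → 4). Not NE.
(The remaining 3 profiles each have a profitable deviation by the same check.)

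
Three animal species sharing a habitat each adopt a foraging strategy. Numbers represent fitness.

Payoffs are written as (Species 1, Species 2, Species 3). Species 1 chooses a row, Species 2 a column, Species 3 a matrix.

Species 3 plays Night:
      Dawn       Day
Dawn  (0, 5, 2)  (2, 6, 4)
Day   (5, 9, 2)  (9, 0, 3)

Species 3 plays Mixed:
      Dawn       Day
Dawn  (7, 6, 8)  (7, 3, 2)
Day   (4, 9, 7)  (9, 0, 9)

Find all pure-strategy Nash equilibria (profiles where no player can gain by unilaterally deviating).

The unique pure-strategy Nash equilibrium is (Dawn, Dawn, Mixed).

Check each profile: it is a Nash equilibrium iff no player can strictly gain by switching unilaterally.
(Dawn, Dawn, Night): Species 1 can switch to Day (0 → 5). Not NE.
(Dawn, Dawn, Mixed): Species 1 gets 7, best alternative 4; Species 2 gets 6, best alternative 3; Species 3 gets 8, best alternative 2. No profitable deviation — NE.
(Dawn, Day, Night): Species 1 can switch to Day (2 → 9). Not NE.
(Dawn, Day, Mixed): Species 1 can switch to Day (7 → 9). Not NE.
(Day, Dawn, Night): Species 3 can switch to Mixed (2 → 7). Not NE.
(Day, Dawn, Mixed): Species 1 can switch to Dawn (4 → 7). Not NE.
(Day, Day, Night): Species 2 can switch to Dawn (0 → 9). Not NE.
(Day, Day, Mixed): Species 2 can switch to Dawn (0 → 9). Not NE.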